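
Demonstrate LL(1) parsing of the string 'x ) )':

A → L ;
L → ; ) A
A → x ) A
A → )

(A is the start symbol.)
Stack is shown with the top on the left.

Stack    Input    Action
------------------------
A $      x ) ) $  output A → x ) A
x ) A $  x ) ) $  match 'x'
) A $    ) ) $    match ')'
A $      ) $      output A → )
) $      ) $      match ')'
$        $        accept

The string is accepted.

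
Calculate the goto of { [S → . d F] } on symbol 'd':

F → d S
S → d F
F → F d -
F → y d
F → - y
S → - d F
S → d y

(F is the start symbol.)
GOTO(I, 'd') = CLOSURE({ [A → αX.β] : [A → α.Xβ] ∈ I, X = 'd' })

Items with dot before 'd', with the dot advanced:
  [S → . d F] → [S → d . F]
Closure of the advanced items:
  [S → d . F] has the dot before F: add [F → . d S], [F → . F d -], [F → . y d], [F → . - y]

GOTO = { [F → . - y], [F → . F d -], [F → . d S], [F → . y d], [S → d . F] }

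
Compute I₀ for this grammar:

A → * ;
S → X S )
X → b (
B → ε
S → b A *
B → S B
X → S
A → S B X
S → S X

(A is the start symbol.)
First, augment the grammar with A' → A
I₀ = CLOSURE({ [A' → . A] }):
  [A' → . A] has the dot before A: add [A → . * ;], [A → . S B X]
  [A → . S B X] has the dot before S: add [S → . X S )], [S → . b A *], [S → . S X]
  [S → . X S )] has the dot before X: add [X → . b (], [X → . S]
No further items can be added.

I₀ = { [A → . * ;], [A → . S B X], [A' → . A], [S → . S X], [S → . X S )], [S → . b A *], [X → . S], [X → . b (] }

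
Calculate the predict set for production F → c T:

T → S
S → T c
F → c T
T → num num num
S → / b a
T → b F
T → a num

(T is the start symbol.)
PREDICT(F → c T) = (FIRST(RHS) \ {ε}) ∪ (FOLLOW(F) if ε ∈ FIRST(RHS), i.e. RHS ⇒* ε)
FIRST(c T) = { 'c' }
ε ∉ FIRST(c T), so FOLLOW(F) is not added.
PREDICT(F → c T) = { 'c' }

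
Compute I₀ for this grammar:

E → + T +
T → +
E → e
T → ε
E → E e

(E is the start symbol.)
{ [E → . + T +], [E → . E e], [E → . e], [E' → . E] }

First, augment the grammar with E' → E
I₀ = CLOSURE({ [E' → . E] }):
  [E' → . E] has the dot before E: add [E → . + T +], [E → . e], [E → . E e]
No further items can be added.

I₀ = { [E → . + T +], [E → . E e], [E → . e], [E' → . E] }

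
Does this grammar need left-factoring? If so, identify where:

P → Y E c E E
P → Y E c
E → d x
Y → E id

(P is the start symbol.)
Left-factoring is needed when two productions for the same non-terminal
share a common prefix on the right-hand side.

Productions for P:
  P → Y E c E E
  P → Y E c

Found common prefix 'Y E c' in productions for P

Answer: Yes, P has productions with common prefix 'Y E c'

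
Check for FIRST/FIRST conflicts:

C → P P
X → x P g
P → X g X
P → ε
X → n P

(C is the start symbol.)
A FIRST/FIRST conflict occurs when two productions N → α and N → β for the same non-terminal have FIRST(α) ∩ FIRST(β) ≠ ∅ (with ε ∈ FIRST of a nullable right-hand side, so two nullable alternatives also conflict).

FIRST sets of the non-terminals at (or reachable through a nullable prefix from) the front of some alternative:
  FIRST(X) = { 'n', 'x' }

Productions for X:
  X → x P g: FIRST = { 'x' }
  X → n P: FIRST = { 'n' }
Productions for P:
  P → X g X: FIRST = { 'n', 'x' }
  P → ε: FIRST = { ε }
C has only one production, so no FIRST/FIRST conflict is possible there.

All alternatives of each non-terminal have pairwise disjoint FIRST sets.

Answer: No FIRST/FIRST conflicts.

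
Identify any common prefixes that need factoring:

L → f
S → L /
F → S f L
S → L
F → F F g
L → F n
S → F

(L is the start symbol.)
Left-factoring is needed when two productions for the same non-terminal
share a common prefix on the right-hand side.

Productions for L:
  L → f
  L → F n
Productions for S:
  S → L /
  S → L
  S → F
Productions for F:
  F → S f L
  F → F F g

Found common prefix 'L' in productions for S

Answer: Yes, S has productions with common prefix 'L'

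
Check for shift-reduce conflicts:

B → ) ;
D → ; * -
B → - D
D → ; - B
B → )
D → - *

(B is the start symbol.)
Augment with B' → B and build the canonical LR(0) collection (I0 = CLOSURE({[B' → . B]}), then GOTO on every symbol after a dot until no new states appear). It has 13 states:
  I0: { [B → . ) ;], [B → . )], [B → . - D], [B' → . B] }  — shift
  I1: { [B → ) . ;], [B → ) .] }  — shift, reduce
  I2: { [B → - . D], [D → . - *], [D → . ; * -], [D → . ; - B] }  — shift
  I3: { [B' → B .] }  — accept
  I4: { [D → - . *] }  — shift
  I5: { [D → ; . * -], [D → ; . - B] }  — shift
  I6: { [B → - D .] }  — reduce
  I7: { [D → ; * . -] }  — shift
  I8: { [B → . ) ;], [B → . )], [B → . - D], [D → ; - . B] }  — shift
  I9: { [D → ; - B .] }  — reduce
  I10: { [D → ; * - .] }  — reduce
  I11: { [D → - * .] }  — reduce
  I12: { [B → ) ; .] }  — reduce

I1 contains reduce item [B → ) .] and shift item [B → ) . ;] — shift-reduce conflict.

Answer: Yes — I1: [B → ) .] vs [B → ) . ;]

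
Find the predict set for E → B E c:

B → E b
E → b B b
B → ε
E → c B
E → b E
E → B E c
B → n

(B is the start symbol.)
PREDICT(E → B E c) = (FIRST(RHS) \ {ε}) ∪ (FOLLOW(E) if ε ∈ FIRST(RHS), i.e. RHS ⇒* ε)
FIRST(B) = { 'b', 'c', 'n', ε }
FIRST(E) = { 'b', 'c', 'n' }
FIRST(B E c) = { 'b', 'c', 'n' }
ε ∉ FIRST(B E c), so FOLLOW(E) is not added.
PREDICT(E → B E c) = { 'b', 'c', 'n' }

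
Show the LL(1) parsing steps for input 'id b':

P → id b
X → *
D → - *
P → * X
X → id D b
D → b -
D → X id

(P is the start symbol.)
LL(1) parsing maintains a stack (initially the start symbol over $) and the input. At each step: if the stack top is a terminal, match it against the current input token; if it is a non-terminal N, replace it with the RHS of M[N, lookahead] (the unique production whose predict set contains the lookahead).

Stack is shown with the top on the left.

Stack   Input   Action
----------------------
P $     id b $  output P → id b
id b $  id b $  match 'id'
b $     b $     match 'b'
$       $       accept

The string is accepted.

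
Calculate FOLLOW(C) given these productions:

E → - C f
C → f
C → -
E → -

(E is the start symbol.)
{ 'f' }

To compute FOLLOW(C), find every occurrence of C on a right-hand side N → α C β: add FIRST(β) \ {ε}, and if β is empty or nullable also add FOLLOW(N). Iterate to a fixed point.

In E → - C f: C is followed by f, add FIRST(f) \ {ε} = { 'f' }

Taking the union: FOLLOW(C) = { 'f' }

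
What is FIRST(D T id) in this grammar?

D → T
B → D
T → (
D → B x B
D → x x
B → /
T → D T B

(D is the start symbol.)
FIRST sets of the non-terminals involved (from the grammar, by fixed-point iteration):
  FIRST(D) = { '(', '/', 'x' }

To compute FIRST(D T id), process the symbols left to right:
Symbol D is a non-terminal. Add FIRST(D) \ {ε} = { '(', '/', 'x' }
D is not nullable (ε ∉ FIRST(D)), so stop here.
FIRST(D T id) = { '(', '/', 'x' }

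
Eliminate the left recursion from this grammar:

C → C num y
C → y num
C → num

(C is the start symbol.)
C → y num C'
C → num C'
C' → num y C'
C' → ε

C is directly left-recursive. The standard transformation for
  A → A α₁ | ... | A α_m | β₁ | ... | β_n
is
  A  → β₁ A' | ... | β_n A'
  A' → α₁ A' | ... | α_m A' | ε

C → y num becomes C → y num C'
C → num becomes C → num C'
C → C num y becomes C' → num y C'
Add C' → ε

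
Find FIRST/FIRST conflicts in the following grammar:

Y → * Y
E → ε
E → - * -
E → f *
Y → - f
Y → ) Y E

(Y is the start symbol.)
No FIRST/FIRST conflicts.

Productions for Y:
  Y → * Y: FIRST = { '*' }
  Y → - f: FIRST = { '-' }
  Y → ) Y E: FIRST = { ')' }
Productions for E:
  E → ε: FIRST = { ε }
  E → - * -: FIRST = { '-' }
  E → f *: FIRST = { 'f' }

All alternatives of each non-terminal have pairwise disjoint FIRST sets.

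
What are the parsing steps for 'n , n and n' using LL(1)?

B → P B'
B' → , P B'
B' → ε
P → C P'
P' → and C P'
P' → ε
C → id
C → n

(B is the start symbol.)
LL(1) parsing maintains a stack (initially the start symbol over $) and the input. At each step: if the stack top is a terminal, match it against the current input token; if it is a non-terminal N, replace it with the RHS of M[N, lookahead] (the unique production whose predict set contains the lookahead).

Stack is shown with the top on the left.

Stack          Input          Action
------------------------------------
B $            n , n and n $  output B → P B'
P B' $         n , n and n $  output P → C P'
C P' B' $      n , n and n $  output C → n
n P' B' $      n , n and n $  match 'n'
P' B' $        , n and n $    output P' → ε
B' $           , n and n $    output B' → , P B'
, P B' $       , n and n $    match ','
P B' $         n and n $      output P → C P'
C P' B' $      n and n $      output C → n
n P' B' $      n and n $      match 'n'
P' B' $        and n $        output P' → and C P'
and C P' B' $  and n $        match 'and'
C P' B' $      n $            output C → n
n P' B' $      n $            match 'n'
P' B' $        $              output P' → ε
B' $           $              output B' → ε
$              $              accept

The string is accepted.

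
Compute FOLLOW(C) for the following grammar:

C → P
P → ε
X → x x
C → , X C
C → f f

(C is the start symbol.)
To compute FOLLOW(C), find every occurrence of C on a right-hand side N → α C β: add FIRST(β) \ {ε}, and if β is empty or nullable also add FOLLOW(N). Iterate to a fixed point.

C is the start symbol, so $ ∈ FOLLOW(C).
In C → , X C: C is at the end; this adds FOLLOW(C) to itself — nothing new

Taking the union: FOLLOW(C) = { $ }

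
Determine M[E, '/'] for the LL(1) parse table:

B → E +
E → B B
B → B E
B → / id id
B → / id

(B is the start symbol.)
To find M[E, '/'], we find productions for E where '/' is in the predict set (PREDICT(N → α) = (FIRST(α) \ {ε}) ∪ (FOLLOW(N) if α ⇒* ε)).

Relevant sets:
  FIRST(B) = { '/' }

E → B B: PREDICT = { '/' }
  '/' is in predict set, so this production goes in M[E, '/']

M[E, '/'] = E → B B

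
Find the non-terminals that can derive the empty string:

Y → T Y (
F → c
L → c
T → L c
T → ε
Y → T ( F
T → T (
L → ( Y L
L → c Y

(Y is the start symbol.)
ε-productions: T → ε
So T is immediately nullable.
No further non-terminal can be added: every production for the remaining non-terminals contains a terminal or a non-nullable non-terminal.
Nullable = { 'T' }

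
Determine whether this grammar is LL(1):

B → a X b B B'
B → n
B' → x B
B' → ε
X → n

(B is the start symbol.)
Relevant sets:
  FOLLOW(B') = { $, 'x' }

For B:
  PREDICT(B → a X b B B') = { 'a' }
  PREDICT(B → n) = { 'n' }
For B':
  PREDICT(B' → x B) = { 'x' }
  PREDICT(B' → ε) = { $, 'x' }
X has a single production, so nothing to check there.

Conflict found: Predict set conflict for B': { 'x' }
The grammar is NOT LL(1).

Answer: No. Predict set conflict for B': { 'x' }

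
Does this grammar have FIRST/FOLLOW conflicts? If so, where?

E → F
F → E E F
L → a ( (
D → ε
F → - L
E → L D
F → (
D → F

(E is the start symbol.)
A FIRST/FOLLOW conflict occurs when a non-terminal N has a nullable alternative N → β (β ⇒* ε) and another alternative N → α with FIRST(α) ∩ FOLLOW(N) ≠ ∅: on such a lookahead the parser cannot decide between expanding α and letting N vanish via β.

Nullable non-terminals: D.
FIRST sets used below: FIRST(F) = { '(', '-', 'a' }

D: nullable alternative(s) D → ε; FOLLOW(D) = { $, '(', '-', 'a' }
  D → ε: FIRST \ {ε} = { } — this is the only nullable alternative, skip
  D → F: FIRST \ {ε} = { '(', '-', 'a' } — overlaps FOLLOW(D) on { '(', '-', 'a' }: CONFLICT

E, F, L have no nullable alternative, so no FIRST/FOLLOW check is needed there.

So the grammar has 1 FIRST/FOLLOW conflict (marked CONFLICT above).

Answer: Yes. D → F with FOLLOW(D) on { '(', '-', 'a' }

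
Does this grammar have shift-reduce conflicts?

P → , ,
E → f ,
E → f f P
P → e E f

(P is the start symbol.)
A shift-reduce conflict occurs when an LR(0) state has both:
  - a complete (reduce) item [A → α .] (dot at the end), and
  - a shift item [B → β . c γ] (dot before a terminal).

Augment with P' → P and build the canonical LR(0) collection (I0 = CLOSURE({[P' → . P]}), then GOTO on every symbol after a dot until no new states appear). It has 11 states:
  I0: { [P → . , ,], [P → . e E f], [P' → . P] }  — shift
  I1: { [P → , . ,] }  — shift
  I2: { [P' → P .] }  — accept
  I3: { [E → . f ,], [E → . f f P], [P → e . E f] }  — shift
  I4: { [P → e E . f] }  — shift
  I5: { [E → f . ,], [E → f . f P] }  — shift
  I6: { [E → f , .] }  — reduce
  I7: { [E → f f . P], [P → . , ,], [P → . e E f] }  — shift
  I8: { [E → f f P .] }  — reduce
  I9: { [P → e E f .] }  — reduce
  I10: { [P → , , .] }  — reduce

No state contains both a complete item and a shift item.

Answer: No shift-reduce conflicts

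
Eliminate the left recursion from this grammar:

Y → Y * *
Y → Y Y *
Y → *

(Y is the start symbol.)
Y is directly left-recursive. The standard transformation for
  A → A α₁ | ... | A α_m | β₁ | ... | β_n
is
  A  → β₁ A' | ... | β_n A'
  A' → α₁ A' | ... | α_m A' | ε

Y → * becomes Y → * Y'
Y → Y * * becomes Y' → * * Y'
Y → Y Y * becomes Y' → Y * Y'
Add Y' → ε

Resulting grammar:
Y → * Y'
Y' → * * Y'
Y' → Y * Y'
Y' → ε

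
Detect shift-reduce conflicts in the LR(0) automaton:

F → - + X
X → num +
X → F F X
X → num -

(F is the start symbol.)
No shift-reduce conflicts

A shift-reduce conflict occurs when an LR(0) state has both:
  - a complete (reduce) item [A → α .] (dot at the end), and
  - a shift item [B → β . c γ] (dot before a terminal).

Augment with F' → F and build the canonical LR(0) collection (I0 = CLOSURE({[F' → . F]}), then GOTO on every symbol after a dot until no new states appear). It has 11 states:
  I0: { [F → . - + X], [F' → . F] }  — shift
  I1: { [F → - . + X] }  — shift
  I2: { [F' → F .] }  — accept
  I3: { [F → - + . X], [F → . - + X], [X → . F F X], [X → . num +], [X → . num -] }  — shift
  I4: { [F → . - + X], [X → F . F X] }  — shift
  I5: { [F → - + X .] }  — reduce
  I6: { [X → num . +], [X → num . -] }  — shift
  I7: { [X → num + .] }  — reduce
  I8: { [X → num - .] }  — reduce
  I9: { [F → . - + X], [X → . F F X], [X → . num +], [X → . num -], [X → F F . X] }  — shift
  I10: { [X → F F X .] }  — reduce

No state contains both a complete item and a shift item.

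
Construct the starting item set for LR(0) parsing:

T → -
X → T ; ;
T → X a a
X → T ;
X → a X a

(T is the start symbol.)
{ [T → . -], [T → . X a a], [T' → . T], [X → . T ; ;], [X → . T ;], [X → . a X a] }

First, augment the grammar with T' → T
I₀ = CLOSURE({ [T' → . T] }):
  [T' → . T] has the dot before T: add [T → . -], [T → . X a a]
  [T → . X a a] has the dot before X: add [X → . T ; ;], [X → . T ;], [X → . a X a]
No further items can be added.

I₀ = { [T → . -], [T → . X a a], [T' → . T], [X → . T ; ;], [X → . T ;], [X → . a X a] }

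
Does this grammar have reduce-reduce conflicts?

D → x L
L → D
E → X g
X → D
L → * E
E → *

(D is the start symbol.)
No reduce-reduce conflicts

Augment with D' → D and build the canonical LR(0) collection (I0 = CLOSURE({[D' → . D]}), then GOTO on every symbol after a dot until no new states appear). It has 11 states:
  I0: { [D → . x L], [D' → . D] }  — shift
  I1: { [D' → D .] }  — accept
  I2: { [D → . x L], [D → x . L], [L → . * E], [L → . D] }  — shift
  I3: { [D → . x L], [E → . *], [E → . X g], [L → * . E], [X → . D] }  — shift
  I4: { [L → D .] }  — reduce
  I5: { [D → x L .] }  — reduce
  I6: { [E → * .] }  — reduce
  I7: { [X → D .] }  — reduce
  I8: { [L → * E .] }  — reduce
  I9: { [E → X . g] }  — shift
  I10: { [E → X g .] }  — reduce

No state contains more than one complete item.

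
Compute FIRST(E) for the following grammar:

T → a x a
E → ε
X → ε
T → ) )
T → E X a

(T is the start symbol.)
From E → ε:
  - ε-production, so ε ∈ FIRST(E)

Collecting: FIRST(E) = { ε }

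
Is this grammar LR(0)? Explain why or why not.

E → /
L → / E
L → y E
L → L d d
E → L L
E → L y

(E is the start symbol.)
A grammar is LR(0) if no state in the canonical LR(0) collection has:
  - both a shift item (dot before a terminal) and a complete item (shift-reduce conflict), or
  - two or more complete items (reduce-reduce conflict; the accept item [E' → E .] counts as a complete item here).

Augment with E' → E and build the canonical LR(0) collection (I0 = CLOSURE({[E' → . E]}), then GOTO on every symbol after a dot until no new states appear). It has 12 states:
  I0: { [E → . /], [E → . L L], [E → . L y], [E' → . E], [L → . / E], [L → . L d d], [L → . y E] }  — shift
  I1: { [E → . /], [E → . L L], [E → . L y], [E → / .], [L → . / E], [L → . L d d], [L → . y E], [L → / . E] }  — shift, reduce
  I2: { [E' → E .] }  — accept
  I3: { [E → L . L], [E → L . y], [L → . / E], [L → . L d d], [L → . y E], [L → L . d d] }  — shift
  I4: { [E → . /], [E → . L L], [E → . L y], [L → . / E], [L → . L d d], [L → . y E], [L → y . E] }  — shift
  I5: { [L → y E .] }  — reduce
  I6: { [E → . /], [E → . L L], [E → . L y], [L → . / E], [L → . L d d], [L → . y E], [L → / . E] }  — shift
  I7: { [E → L L .], [L → L . d d] }  — shift, reduce
  I8: { [L → L d . d] }  — shift
  I9: { [E → . /], [E → . L L], [E → . L y], [E → L y .], [L → . / E], [L → . L d d], [L → . y E], [L → y . E] }  — shift, reduce
  I10: { [L → L d d .] }  — reduce
  I11: { [L → / E .] }  — reduce

Conflict in state I1:
  Shift-reduce conflict between [E → / .] and [E → . /]
So the grammar is NOT LR(0).

Answer: No. Shift-reduce conflict between [E → / .] and [E → . /]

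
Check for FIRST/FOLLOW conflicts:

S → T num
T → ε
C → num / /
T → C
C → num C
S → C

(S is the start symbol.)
Yes. T → C with FOLLOW(T) on { 'num' }

Nullable non-terminals: T.
FIRST sets used below: FIRST(C) = { 'num' }

T: nullable alternative(s) T → ε; FOLLOW(T) = { 'num' }
  T → ε: FIRST \ {ε} = { } — this is the only nullable alternative, skip
  T → C: FIRST \ {ε} = { 'num' } — overlaps FOLLOW(T) on { 'num' }: CONFLICT

C, S have no nullable alternative, so no FIRST/FOLLOW check is needed there.

So the grammar has 1 FIRST/FOLLOW conflict (marked CONFLICT above).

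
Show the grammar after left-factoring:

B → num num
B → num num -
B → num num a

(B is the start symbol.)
Left-factoring transforms A → αβ₁ | αβ₂ into A → αA' and A' → β₁ | β₂
(α is the longest common prefix among the alternatives). Repeat until
no nonterminal has two alternatives with a common prefix.

Round 1: B has alternatives sharing prefix 'num num'. Introduce B': B → num num B'
  Add: B' → ε
  Add: B' → -
  Add: B' → a

No remaining common prefixes — done.

Resulting grammar:
B → num num B'
B' → ε
B' → -
B' → a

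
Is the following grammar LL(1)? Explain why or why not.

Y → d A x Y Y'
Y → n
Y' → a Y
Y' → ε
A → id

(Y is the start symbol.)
A grammar is LL(1) if for each non-terminal N with multiple productions, the predict sets of those productions are pairwise disjoint, where PREDICT(N → α) = (FIRST(α) \ {ε}) ∪ (FOLLOW(N) if α ⇒* ε).

Relevant sets:
  FOLLOW(Y') = { $, 'a' }

For Y:
  PREDICT(Y → d A x Y Y') = { 'd' }
  PREDICT(Y → n) = { 'n' }
For Y':
  PREDICT(Y' → a Y) = { 'a' }
  PREDICT(Y' → ε) = { $, 'a' }
A has a single production, so nothing to check there.

Conflict found: Predict set conflict for Y': { 'a' }
The grammar is NOT LL(1).

Answer: No. Predict set conflict for Y': { 'a' }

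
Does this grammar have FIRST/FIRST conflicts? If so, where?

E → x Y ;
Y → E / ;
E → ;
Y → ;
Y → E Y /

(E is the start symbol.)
FIRST sets of the non-terminals at (or reachable through a nullable prefix from) the front of some alternative:
  FIRST(E) = { ';', 'x' }

Productions for E:
  E → x Y ;: FIRST = { 'x' }
  E → ;: FIRST = { ';' }
Productions for Y:
  Y → E / ;: FIRST = { ';', 'x' }
  Y → ;: FIRST = { ';' }
  Y → E Y /: FIRST = { ';', 'x' }

Conflict for Y: Y → E / ; and Y → ;
  Overlap: { ';' }
Conflict for Y: Y → E / ; and Y → E Y /
  Overlap: { ';', 'x' }
Conflict for Y: Y → ; and Y → E Y /
  Overlap: { ';' }

Answer: Yes. Y → E '/' ';' / Y → ';' on { ';' }; Y → E '/' ';' / Y → E Y '/' on { ';', 'x' }; Y → ';' / Y → E Y '/' on { ';' }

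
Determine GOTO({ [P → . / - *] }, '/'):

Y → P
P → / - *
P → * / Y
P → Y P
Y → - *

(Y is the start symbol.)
{ [P → / . - *] }

GOTO(I, '/') = CLOSURE({ [A → αX.β] : [A → α.Xβ] ∈ I, X = '/' })

Items with dot before '/', with the dot advanced:
  [P → . / - *] → [P → / . - *]
Closure adds nothing (no advanced item has the dot before a non-terminal).

GOTO = { [P → / . - *] }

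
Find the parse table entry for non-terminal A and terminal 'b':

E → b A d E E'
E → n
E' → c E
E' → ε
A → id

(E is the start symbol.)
To find M[A, 'b'], we find productions for A where 'b' is in the predict set (PREDICT(N → α) = (FIRST(α) \ {ε}) ∪ (FOLLOW(N) if α ⇒* ε)).

A → id: PREDICT = { 'id' }

M[A, 'b'] is empty (no production applies)

Answer: Empty (error entry)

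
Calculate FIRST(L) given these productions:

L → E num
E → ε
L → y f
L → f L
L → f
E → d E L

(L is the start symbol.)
FIRST sets of the other non-terminals involved (by the same procedure, iterated to a fixed point):
  FIRST(E) = { 'd', ε }

From L → E num:
  - E is a non-terminal: add FIRST(E) \ {ε} = { 'd' }
    E is nullable, so continue to the next symbol
  - num is a terminal: add 'num' and stop
From L → y f:
  - y is a terminal: add 'y' and stop
From L → f L:
  - f is a terminal: add 'f' and stop
From L → f:
  - f is a terminal: add 'f' and stop

Collecting: FIRST(L) = { 'd', 'f', 'num', 'y' }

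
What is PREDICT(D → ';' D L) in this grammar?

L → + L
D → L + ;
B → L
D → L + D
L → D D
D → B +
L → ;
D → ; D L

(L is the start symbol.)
PREDICT(D → ';' D L) = (FIRST(RHS) \ {ε}) ∪ (FOLLOW(D) if ε ∈ FIRST(RHS), i.e. RHS ⇒* ε)
FIRST(';' D L) = { ';' }
ε ∉ FIRST(';' D L), so FOLLOW(D) is not added.
PREDICT(D → ';' D L) = { ';' }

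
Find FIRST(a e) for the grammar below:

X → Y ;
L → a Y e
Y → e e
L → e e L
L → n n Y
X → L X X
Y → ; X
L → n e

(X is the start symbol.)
To compute FIRST(a e), process the symbols left to right:
Symbol a is a terminal. Add 'a' and stop.
FIRST(a e) = { 'a' }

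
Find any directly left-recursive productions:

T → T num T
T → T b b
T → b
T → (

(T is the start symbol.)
Yes, T is left-recursive

T → T num T: LEFT RECURSIVE (starts with T)
T → T b b: LEFT RECURSIVE (starts with T)
T → b: starts with b
T → (: starts with '('

The grammar has direct left recursion on: T.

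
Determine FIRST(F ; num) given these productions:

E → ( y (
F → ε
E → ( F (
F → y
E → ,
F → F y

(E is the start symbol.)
FIRST sets of the non-terminals involved (from the grammar, by fixed-point iteration):
  FIRST(F) = { 'y', ε }

To compute FIRST(F ; num), process the symbols left to right:
Symbol F is a non-terminal. Add FIRST(F) \ {ε} = { 'y' }
F is nullable (ε ∈ FIRST(F)), continue to the next symbol.
Symbol ; is a terminal. Add ';' and stop.
FIRST(F ; num) = { ';', 'y' }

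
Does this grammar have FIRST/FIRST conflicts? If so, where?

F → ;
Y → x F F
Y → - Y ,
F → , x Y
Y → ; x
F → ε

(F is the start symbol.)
No FIRST/FIRST conflicts.

A FIRST/FIRST conflict occurs when two productions N → α and N → β for the same non-terminal have FIRST(α) ∩ FIRST(β) ≠ ∅ (with ε ∈ FIRST of a nullable right-hand side, so two nullable alternatives also conflict).

Productions for F:
  F → ;: FIRST = { ';' }
  F → , x Y: FIRST = { ',' }
  F → ε: FIRST = { ε }
Productions for Y:
  Y → x F F: FIRST = { 'x' }
  Y → - Y ,: FIRST = { '-' }
  Y → ; x: FIRST = { ';' }

All alternatives of each non-terminal have pairwise disjoint FIRST sets.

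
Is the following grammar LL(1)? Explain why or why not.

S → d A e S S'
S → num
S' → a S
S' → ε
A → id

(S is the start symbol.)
A grammar is LL(1) if for each non-terminal N with multiple productions, the predict sets of those productions are pairwise disjoint, where PREDICT(N → α) = (FIRST(α) \ {ε}) ∪ (FOLLOW(N) if α ⇒* ε).

Relevant sets:
  FOLLOW(S') = { $, 'a' }

For S:
  PREDICT(S → d A e S S') = { 'd' }
  PREDICT(S → num) = { 'num' }
For S':
  PREDICT(S' → a S) = { 'a' }
  PREDICT(S' → ε) = { $, 'a' }
A has a single production, so nothing to check there.

Conflict found: Predict set conflict for S': { 'a' }
The grammar is NOT LL(1).

Answer: No. Predict set conflict for S': { 'a' }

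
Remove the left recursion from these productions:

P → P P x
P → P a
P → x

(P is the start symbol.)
P → x P'
P' → P x P'
P' → a P'
P' → ε

P is directly left-recursive. The standard transformation for
  A → A α₁ | ... | A α_m | β₁ | ... | β_n
is
  A  → β₁ A' | ... | β_n A'
  A' → α₁ A' | ... | α_m A' | ε

P → x becomes P → x P'
P → P P x becomes P' → P x P'
P → P a becomes P' → a P'
Add P' → ε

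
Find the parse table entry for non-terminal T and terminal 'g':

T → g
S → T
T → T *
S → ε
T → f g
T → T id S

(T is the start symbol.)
T → g, T → T *, T → T id S

To find M[T, 'g'], we find productions for T where 'g' is in the predict set (PREDICT(N → α) = (FIRST(α) \ {ε}) ∪ (FOLLOW(N) if α ⇒* ε)).

Relevant sets:
  FIRST(T) = { 'f', 'g' }

T → g: PREDICT = { 'g' }
  'g' is in predict set, so this production goes in M[T, 'g']
T → T *: PREDICT = { 'f', 'g' }
  'g' is in predict set, so this production goes in M[T, 'g']
T → f g: PREDICT = { 'f' }
T → T id S: PREDICT = { 'f', 'g' }
  'g' is in predict set, so this production goes in M[T, 'g']

M[T, 'g'] = T → g, T → T *, T → T id S  (a multiply-defined cell — the grammar is not LL(1))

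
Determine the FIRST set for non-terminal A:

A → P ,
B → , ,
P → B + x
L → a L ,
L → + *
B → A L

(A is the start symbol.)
{ ',' }

To compute FIRST(A), examine every production with A on the left-hand side, reading each right-hand side left to right until a non-nullable symbol is reached.

FIRST sets of the other non-terminals involved (by the same procedure, iterated to a fixed point):
  FIRST(P) = { ',' }

From A → P ,:
  - P is a non-terminal: add FIRST(P) \ {ε} = { ',' }
    P is not nullable, so stop

Collecting: FIRST(A) = { ',' }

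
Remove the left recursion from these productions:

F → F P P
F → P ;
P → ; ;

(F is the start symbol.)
F is directly left-recursive. The standard transformation for
  A → A α₁ | ... | A α_m | β₁ | ... | β_n
is
  A  → β₁ A' | ... | β_n A'
  A' → α₁ A' | ... | α_m A' | ε

F → P ; becomes F → P ; F'
F → F P P becomes F' → P P F'
Add F' → ε

Productions for other non-terminals are unchanged:
  P → ; ;

Resulting grammar:
F → P ; F'
F' → P P F'
F' → ε
P → ; ;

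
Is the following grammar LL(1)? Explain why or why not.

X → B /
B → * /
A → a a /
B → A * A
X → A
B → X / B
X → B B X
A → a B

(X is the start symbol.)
No. Predict set conflict for X: { 'a' }

Relevant sets:
  FIRST(B) = { '*', 'a' }
  FIRST(A) = { 'a' }
  FIRST(X) = { '*', 'a' }

For X:
  PREDICT(X → B '/') = { '*', 'a' }
  PREDICT(X → A) = { 'a' }
  PREDICT(X → B B X) = { '*', 'a' }
For B:
  PREDICT(B → '*' '/') = { '*' }
  PREDICT(B → A '*' A) = { 'a' }
  PREDICT(B → X '/' B) = { '*', 'a' }
For A:
  PREDICT(A → a a '/') = { 'a' }
  PREDICT(A → a B) = { 'a' }

Conflict found: Predict set conflict for X: { 'a' }
The grammar is NOT LL(1).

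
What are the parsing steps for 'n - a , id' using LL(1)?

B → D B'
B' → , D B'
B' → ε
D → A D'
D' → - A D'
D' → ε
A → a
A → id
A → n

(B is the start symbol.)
LL(1) parsing maintains a stack (initially the start symbol over $) and the input. At each step: if the stack top is a terminal, match it against the current input token; if it is a non-terminal N, replace it with the RHS of M[N, lookahead] (the unique production whose predict set contains the lookahead).

Stack is shown with the top on the left.

Stack        Input         Action
---------------------------------
B $          n - a , id $  output B → D B'
D B' $       n - a , id $  output D → A D'
A D' B' $    n - a , id $  output A → n
n D' B' $    n - a , id $  match 'n'
D' B' $      - a , id $    output D' → - A D'
- A D' B' $  - a , id $    match '-'
A D' B' $    a , id $      output A → a
a D' B' $    a , id $      match 'a'
D' B' $      , id $        output D' → ε
B' $         , id $        output B' → , D B'
, D B' $     , id $        match ','
D B' $       id $          output D → A D'
A D' B' $    id $          output A → id
id D' B' $   id $          match 'id'
D' B' $      $             output D' → ε
B' $         $             output B' → ε
$            $             accept

The string is accepted.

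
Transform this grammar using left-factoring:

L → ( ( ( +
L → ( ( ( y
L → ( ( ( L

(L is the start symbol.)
Left-factoring transforms A → αβ₁ | αβ₂ into A → αA' and A' → β₁ | β₂
(α is the longest common prefix among the alternatives). Repeat until
no nonterminal has two alternatives with a common prefix.

Round 1: L has alternatives sharing prefix '( ( ('. Introduce L': L → ( ( ( L'
  Add: L' → +
  Add: L' → y
  Add: L' → L

No remaining common prefixes — done.

Resulting grammar:
L → ( ( ( L'
L' → +
L' → y
L' → L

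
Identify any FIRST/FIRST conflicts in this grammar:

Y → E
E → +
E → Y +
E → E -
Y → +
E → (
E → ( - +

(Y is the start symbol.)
Yes. Y → E / Y → '+' on { '+' }; E → '+' / E → Y '+' on { '+' }; E → '+' / E → E '-' on { '+' }; E → Y '+' / E → E '-' on { '(', '+' }; E → Y '+' / E → '(' on { '(' }; E → Y '+' / E → '(' '-' '+' on { '(' }; E → E '-' / E → '(' on { '(' }; E → E '-' / E → '(' '-' '+' on { '(' }; E → '(' / E → '(' '-' '+' on { '(' }

A FIRST/FIRST conflict occurs when two productions N → α and N → β for the same non-terminal have FIRST(α) ∩ FIRST(β) ≠ ∅ (with ε ∈ FIRST of a nullable right-hand side, so two nullable alternatives also conflict).

FIRST sets of the non-terminals at (or reachable through a nullable prefix from) the front of some alternative:
  FIRST(E) = { '(', '+' }
  FIRST(Y) = { '(', '+' }

Productions for Y:
  Y → E: FIRST = { '(', '+' }
  Y → +: FIRST = { '+' }
Productions for E:
  E → +: FIRST = { '+' }
  E → Y +: FIRST = { '(', '+' }
  E → E -: FIRST = { '(', '+' }
  E → (: FIRST = { '(' }
  E → ( - +: FIRST = { '(' }

Conflict for Y: Y → E and Y → +
  Overlap: { '+' }
Conflict for E: E → + and E → Y +
  Overlap: { '+' }
Conflict for E: E → + and E → E -
  Overlap: { '+' }
Conflict for E: E → Y + and E → E -
  Overlap: { '(', '+' }
Conflict for E: E → Y + and E → (
  Overlap: { '(' }
Conflict for E: E → Y + and E → ( - +
  Overlap: { '(' }
Conflict for E: E → E - and E → (
  Overlap: { '(' }
Conflict for E: E → E - and E → ( - +
  Overlap: { '(' }
Conflict for E: E → ( and E → ( - +
  Overlap: { '(' }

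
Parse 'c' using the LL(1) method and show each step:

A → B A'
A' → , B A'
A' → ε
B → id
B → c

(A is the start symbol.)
LL(1) parsing maintains a stack (initially the start symbol over $) and the input. At each step: if the stack top is a terminal, match it against the current input token; if it is a non-terminal N, replace it with the RHS of M[N, lookahead] (the unique production whose predict set contains the lookahead).

Stack is shown with the top on the left.

Stack   Input  Action
---------------------
A $     c $    output A → B A'
B A' $  c $    output B → c
c A' $  c $    match 'c'
A' $    $      output A' → ε
$       $      accept

The string is accepted.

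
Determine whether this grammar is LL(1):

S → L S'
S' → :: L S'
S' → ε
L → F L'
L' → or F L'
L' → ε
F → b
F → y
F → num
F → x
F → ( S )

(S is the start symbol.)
A grammar is LL(1) if for each non-terminal N with multiple productions, the predict sets of those productions are pairwise disjoint, where PREDICT(N → α) = (FIRST(α) \ {ε}) ∪ (FOLLOW(N) if α ⇒* ε).

Relevant sets:
  FOLLOW(S') = { $, ')' }
  FOLLOW(L') = { $, ')', '::' }

For S':
  PREDICT(S' → :: L S') = { '::' }
  PREDICT(S' → ε) = { $, ')' }
For L':
  PREDICT(L' → or F L') = { 'or' }
  PREDICT(L' → ε) = { $, ')', '::' }
For F:
  PREDICT(F → b) = { 'b' }
  PREDICT(F → y) = { 'y' }
  PREDICT(F → num) = { 'num' }
  PREDICT(F → x) = { 'x' }
  PREDICT(F → '(' S ')') = { '(' }
S, L have a single production, so nothing to check there.

All predict sets are disjoint. The grammar IS LL(1).

Answer: Yes, the grammar is LL(1).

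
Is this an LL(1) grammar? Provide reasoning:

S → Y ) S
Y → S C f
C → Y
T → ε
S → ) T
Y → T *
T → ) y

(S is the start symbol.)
No. Predict set conflict for S: { ')' }

Relevant sets:
  FIRST(Y) = { ')', '*' }
  FIRST(S) = { ')', '*' }
  FIRST(T) = { ')', ε }
  FOLLOW(T) = { $, ')', '*' }

For S:
  PREDICT(S → Y ')' S) = { ')', '*' }
  PREDICT(S → ')' T) = { ')' }
For Y:
  PREDICT(Y → S C f) = { ')', '*' }
  PREDICT(Y → T '*') = { ')', '*' }
For T:
  PREDICT(T → ε) = { $, ')', '*' }
  PREDICT(T → ')' y) = { ')' }
C has a single production, so nothing to check there.

Conflict found: Predict set conflict for S: { ')' }
The grammar is NOT LL(1).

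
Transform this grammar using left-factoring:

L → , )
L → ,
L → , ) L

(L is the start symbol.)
L → , L'
L' → ) L''
L'' → ε
L'' → L
L' → ε

Left-factoring transforms A → αβ₁ | αβ₂ into A → αA' and A' → β₁ | β₂
(α is the longest common prefix among the alternatives). Repeat until
no nonterminal has two alternatives with a common prefix.

Round 1: L has alternatives sharing prefix ','. Introduce L': L → , L'
  Add: L' → )
  Add: L' → ε
  Add: L' → ) L

Round 2: L' has alternatives sharing prefix ')'. Introduce L'': L' → ) L''
  Add: L'' → ε
  Add: L'' → L

No remaining common prefixes — done.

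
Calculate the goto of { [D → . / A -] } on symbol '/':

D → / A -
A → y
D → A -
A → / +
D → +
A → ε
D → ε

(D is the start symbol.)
GOTO(I, '/') = CLOSURE({ [A → αX.β] : [A → α.Xβ] ∈ I, X = '/' })

Items with dot before '/', with the dot advanced:
  [D → . / A -] → [D → / . A -]
Closure of the advanced items:
  [D → / . A -] has the dot before A: add [A → . y], [A → . / +], [A → .]

GOTO = { [A → . / +], [A → . y], [A → .], [D → / . A -] }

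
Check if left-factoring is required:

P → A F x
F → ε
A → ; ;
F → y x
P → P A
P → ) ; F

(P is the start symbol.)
Left-factoring is needed when two productions for the same non-terminal
share a common prefix on the right-hand side.

Productions for P:
  P → A F x
  P → P A
  P → ) ; F
Productions for F:
  F → ε
  F → y x

No common prefixes found.

Answer: No, left-factoring is not needed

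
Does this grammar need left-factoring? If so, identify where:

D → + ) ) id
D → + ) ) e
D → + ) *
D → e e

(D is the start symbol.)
Left-factoring is needed when two productions for the same non-terminal
share a common prefix on the right-hand side.

Productions for D:
  D → + ) ) id
  D → + ) ) e
  D → + ) *
  D → e e

Found common prefix '+ )' in productions for D

Answer: Yes, D has productions with common prefix '+ )'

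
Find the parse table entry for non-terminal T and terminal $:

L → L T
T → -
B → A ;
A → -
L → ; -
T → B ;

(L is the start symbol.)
To find M[T, $], we find productions for T where $ is in the predict set (PREDICT(N → α) = (FIRST(α) \ {ε}) ∪ (FOLLOW(N) if α ⇒* ε)).

Relevant sets:
  FIRST(B) = { '-' }

T → -: PREDICT = { '-' }
T → B ;: PREDICT = { '-' }

M[T, $] is empty (no production applies)

Answer: Empty (error entry)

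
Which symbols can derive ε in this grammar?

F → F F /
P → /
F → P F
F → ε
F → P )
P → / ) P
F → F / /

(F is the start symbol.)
ε-productions: F → ε
So F is immediately nullable.
No further non-terminal can be added: every production for the remaining non-terminals contains a terminal or a non-nullable non-terminal.
Nullable = { 'F' }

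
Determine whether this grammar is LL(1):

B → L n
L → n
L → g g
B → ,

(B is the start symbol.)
Relevant sets:
  FIRST(L) = { 'g', 'n' }

For B:
  PREDICT(B → L n) = { 'g', 'n' }
  PREDICT(B → ',') = { ',' }
For L:
  PREDICT(L → n) = { 'n' }
  PREDICT(L → g g) = { 'g' }

All predict sets are disjoint. The grammar IS LL(1).

Answer: Yes, the grammar is LL(1).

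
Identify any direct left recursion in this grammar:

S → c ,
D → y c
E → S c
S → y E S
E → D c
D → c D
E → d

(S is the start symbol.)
No direct left recursion

S → c ,: starts with c
D → y c: starts with y
E → S c: starts with S
S → y E S: starts with y
E → D c: starts with D
D → c D: starts with c
E → d: starts with d

No direct left recursion found.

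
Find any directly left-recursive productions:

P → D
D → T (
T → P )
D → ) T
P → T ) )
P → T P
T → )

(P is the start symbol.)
No direct left recursion

Direct left recursion occurs when N → N α for some non-terminal N (the right-hand side begins with the left-hand side itself).

P → D: starts with D
D → T (: starts with T
T → P ): starts with P
D → ) T: starts with ')'
P → T ) ): starts with T
P → T P: starts with T
T → ): starts with ')'

No direct left recursion found.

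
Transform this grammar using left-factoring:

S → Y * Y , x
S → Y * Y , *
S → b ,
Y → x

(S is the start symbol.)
Left-factoring transforms A → αβ₁ | αβ₂ into A → αA' and A' → β₁ | β₂
(α is the longest common prefix among the alternatives). Repeat until
no nonterminal has two alternatives with a common prefix.

Round 1: S has alternatives sharing prefix 'Y * Y ,'. Introduce S': S → Y * Y , S'
  Add: S' → x
  Add: S' → *

No remaining common prefixes — done.

Resulting grammar:
S → Y * Y , S'
S' → x
S' → *
S → b ,
Y → x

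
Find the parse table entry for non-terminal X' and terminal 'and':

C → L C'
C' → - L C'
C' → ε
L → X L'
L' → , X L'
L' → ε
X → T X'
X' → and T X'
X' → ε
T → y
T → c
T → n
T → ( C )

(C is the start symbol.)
To find M[X', 'and'], we find productions for X' where 'and' is in the predict set (PREDICT(N → α) = (FIRST(α) \ {ε}) ∪ (FOLLOW(N) if α ⇒* ε)).

Relevant sets:
  FOLLOW(X') = { $, ')', ',', '-' }

X' → and T X': PREDICT = { 'and' }
  'and' is in predict set, so this production goes in M[X', 'and']
X' → ε: PREDICT = { $, ')', ',', '-' }

M[X', 'and'] = X' → and T X'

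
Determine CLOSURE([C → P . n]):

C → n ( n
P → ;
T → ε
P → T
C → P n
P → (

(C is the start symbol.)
To compute CLOSURE, for each item [A → α.Bβ] where B is a non-terminal, add [B → .γ] for all productions B → γ; repeat for the newly added items until nothing changes.

Start with: [C → P . n]
The dot precedes the terminal n, so nothing is added.

CLOSURE = { [C → P . n] }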